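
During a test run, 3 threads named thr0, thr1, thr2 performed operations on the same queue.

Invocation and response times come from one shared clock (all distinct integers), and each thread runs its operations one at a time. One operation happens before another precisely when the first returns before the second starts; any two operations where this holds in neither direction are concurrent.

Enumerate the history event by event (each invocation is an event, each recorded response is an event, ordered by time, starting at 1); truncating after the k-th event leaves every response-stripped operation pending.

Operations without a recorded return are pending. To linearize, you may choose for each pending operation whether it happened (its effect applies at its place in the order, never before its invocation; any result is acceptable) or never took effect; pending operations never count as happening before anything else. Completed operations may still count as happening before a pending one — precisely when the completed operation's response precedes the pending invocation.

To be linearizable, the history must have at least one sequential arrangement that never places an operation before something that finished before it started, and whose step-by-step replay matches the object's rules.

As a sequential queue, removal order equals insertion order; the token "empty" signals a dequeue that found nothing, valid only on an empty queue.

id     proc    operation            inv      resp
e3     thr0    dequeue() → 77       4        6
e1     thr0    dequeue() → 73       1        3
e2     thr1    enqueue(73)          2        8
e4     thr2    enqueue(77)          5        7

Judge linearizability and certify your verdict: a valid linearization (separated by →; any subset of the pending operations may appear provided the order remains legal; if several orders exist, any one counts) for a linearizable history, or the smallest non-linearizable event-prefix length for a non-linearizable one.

1. e2 enqueue(73), leaving queue <73>
2. e1 dequeue() → 73, leaving queue <>
3. e4 enqueue(77), leaving queue <77>
4. e3 dequeue() → 77, leaving queue <>

linearizable — witness: e2 → e1 → e4 → e3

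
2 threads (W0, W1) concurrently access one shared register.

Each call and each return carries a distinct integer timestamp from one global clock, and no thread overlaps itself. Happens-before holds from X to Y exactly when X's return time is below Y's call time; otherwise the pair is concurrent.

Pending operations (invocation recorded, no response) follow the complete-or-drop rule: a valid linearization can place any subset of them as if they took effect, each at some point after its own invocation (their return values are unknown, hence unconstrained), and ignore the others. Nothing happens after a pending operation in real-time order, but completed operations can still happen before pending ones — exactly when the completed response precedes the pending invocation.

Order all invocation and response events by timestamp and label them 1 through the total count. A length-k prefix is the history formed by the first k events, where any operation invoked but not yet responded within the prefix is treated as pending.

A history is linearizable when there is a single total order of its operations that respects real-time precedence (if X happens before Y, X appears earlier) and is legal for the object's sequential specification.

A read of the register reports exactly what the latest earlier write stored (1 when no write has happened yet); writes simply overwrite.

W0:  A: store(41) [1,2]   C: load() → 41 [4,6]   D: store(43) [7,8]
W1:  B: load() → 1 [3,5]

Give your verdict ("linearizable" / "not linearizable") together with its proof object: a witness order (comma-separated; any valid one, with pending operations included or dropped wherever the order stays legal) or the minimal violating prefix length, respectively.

already the first 5 events (up to B's response at time 5) admit no linearization; the first 4 still do
the sole real-time-consistent order of 2 completed operations fails the register replay
include/drop combinations of the 1 pending operation (C) were all tried; none helps
one such order, A, B (pending dropped), breaks at step 2 where B load() → 1 is illegal

not linearizable — minimal violating prefix: 5 events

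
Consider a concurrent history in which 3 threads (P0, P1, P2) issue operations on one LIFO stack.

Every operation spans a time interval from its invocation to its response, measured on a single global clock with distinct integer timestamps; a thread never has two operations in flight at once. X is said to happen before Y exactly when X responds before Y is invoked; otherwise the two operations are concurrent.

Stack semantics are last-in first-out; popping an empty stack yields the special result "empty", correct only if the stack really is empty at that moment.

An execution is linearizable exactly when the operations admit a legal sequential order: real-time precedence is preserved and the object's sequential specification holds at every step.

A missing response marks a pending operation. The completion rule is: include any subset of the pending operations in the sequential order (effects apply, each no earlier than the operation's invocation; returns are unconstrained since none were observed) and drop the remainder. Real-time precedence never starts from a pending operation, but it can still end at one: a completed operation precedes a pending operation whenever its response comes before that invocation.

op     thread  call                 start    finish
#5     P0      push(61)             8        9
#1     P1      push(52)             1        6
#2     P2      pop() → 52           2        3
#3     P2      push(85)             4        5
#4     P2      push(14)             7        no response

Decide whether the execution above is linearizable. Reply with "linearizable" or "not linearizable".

one valid linearization: #1, #2, #3, #4, #5
1. #1 push(52), leaving stack <52>
2. #2 pop() → 52, leaving stack <>
3. #3 push(85), leaving stack <85>
4. #4 push(14) (pending, included), leaving stack <85,14>
5. #5 push(61), leaving stack <85,14,61>

linearizable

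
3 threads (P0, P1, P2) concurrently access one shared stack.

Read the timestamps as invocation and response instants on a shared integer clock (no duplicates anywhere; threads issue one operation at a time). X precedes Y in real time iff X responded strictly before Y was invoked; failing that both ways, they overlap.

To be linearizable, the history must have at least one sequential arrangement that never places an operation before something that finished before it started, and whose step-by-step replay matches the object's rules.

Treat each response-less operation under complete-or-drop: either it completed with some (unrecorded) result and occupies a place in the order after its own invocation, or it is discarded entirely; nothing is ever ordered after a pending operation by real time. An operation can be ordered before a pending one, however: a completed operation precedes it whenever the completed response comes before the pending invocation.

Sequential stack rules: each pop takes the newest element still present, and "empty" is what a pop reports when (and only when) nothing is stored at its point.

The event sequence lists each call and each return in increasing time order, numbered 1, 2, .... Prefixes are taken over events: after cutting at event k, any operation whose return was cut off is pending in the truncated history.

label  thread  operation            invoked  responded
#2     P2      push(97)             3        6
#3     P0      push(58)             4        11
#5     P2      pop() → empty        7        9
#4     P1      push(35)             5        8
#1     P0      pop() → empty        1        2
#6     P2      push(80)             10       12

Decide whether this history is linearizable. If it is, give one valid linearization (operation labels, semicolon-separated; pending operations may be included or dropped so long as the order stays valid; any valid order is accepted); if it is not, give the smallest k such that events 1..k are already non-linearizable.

not linearizable — minimal violating prefix: 9 events

events 1..8 are fine; event 9 — the response of #5 at time 9 — makes the prefix non-linearizable
no legal order exists: 3 real-time-consistent candidates over 4 completed stack operations, all rejected
completion choices over the 1 pending operation (#3) were checked; none helps
take #1, #2, #4, #5 (pending dropped): step 4 already fails, because #5 pop() → empty cannot occur there
take #1, #2, #5, #4 (pending dropped): step 3 already fails, because #5 pop() → empty cannot occur there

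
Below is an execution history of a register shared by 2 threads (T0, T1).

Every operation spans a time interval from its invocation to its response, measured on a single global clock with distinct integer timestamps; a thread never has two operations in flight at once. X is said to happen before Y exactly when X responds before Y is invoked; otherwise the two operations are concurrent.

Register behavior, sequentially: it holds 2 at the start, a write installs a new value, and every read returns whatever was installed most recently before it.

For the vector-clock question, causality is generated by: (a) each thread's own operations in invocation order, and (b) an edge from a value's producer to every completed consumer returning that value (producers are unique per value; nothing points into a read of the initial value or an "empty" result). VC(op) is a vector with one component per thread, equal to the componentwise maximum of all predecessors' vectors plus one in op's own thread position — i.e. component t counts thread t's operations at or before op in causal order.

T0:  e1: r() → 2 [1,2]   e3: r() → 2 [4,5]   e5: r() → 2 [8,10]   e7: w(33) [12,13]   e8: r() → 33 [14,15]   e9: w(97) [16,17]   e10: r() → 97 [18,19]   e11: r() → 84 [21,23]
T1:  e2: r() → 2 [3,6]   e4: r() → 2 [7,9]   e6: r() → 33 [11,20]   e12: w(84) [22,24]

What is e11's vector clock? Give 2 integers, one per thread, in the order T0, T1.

e2 (invocation 3): nothing precedes it; T1's component alone gives (0, 1)
e1 (invocation 1): nothing precedes it; T0's component alone gives (1, 0)
e4 (invocation 7): componentwise max over VC(e2)=(0, 1), +1 at T1, giving (0, 2)
e3 (invocation 4): componentwise max over VC(e1)=(1, 0), +1 at T0, giving (2, 0)
e5 (invocation 8): componentwise max over VC(e3)=(2, 0), +1 at T0, giving (3, 0)
e7 (invocation 12): componentwise max over VC(e5)=(3, 0), +1 at T0, giving (4, 0)
e8 (invocation 14): componentwise max over VC(e7)=(4, 0), +1 at T0, giving (5, 0)
e9 (invocation 16): componentwise max over VC(e8)=(5, 0), +1 at T0, giving (6, 0)
e6 (invocation 11): componentwise max over VC(e4)=(0, 2), VC(e7)=(4, 0), +1 at T1, giving (4, 3)
e10 (invocation 18): componentwise max over VC(e9)=(6, 0), +1 at T0, giving (7, 0)
e12 (invocation 22): componentwise max over VC(e6)=(4, 3), +1 at T1, giving (4, 4)
e11 (invocation 21): componentwise max over VC(e10)=(7, 0), VC(e12)=(4, 4), +1 at T0, giving (8, 4)
target: VC(e11) = (8, 4)

(8, 4)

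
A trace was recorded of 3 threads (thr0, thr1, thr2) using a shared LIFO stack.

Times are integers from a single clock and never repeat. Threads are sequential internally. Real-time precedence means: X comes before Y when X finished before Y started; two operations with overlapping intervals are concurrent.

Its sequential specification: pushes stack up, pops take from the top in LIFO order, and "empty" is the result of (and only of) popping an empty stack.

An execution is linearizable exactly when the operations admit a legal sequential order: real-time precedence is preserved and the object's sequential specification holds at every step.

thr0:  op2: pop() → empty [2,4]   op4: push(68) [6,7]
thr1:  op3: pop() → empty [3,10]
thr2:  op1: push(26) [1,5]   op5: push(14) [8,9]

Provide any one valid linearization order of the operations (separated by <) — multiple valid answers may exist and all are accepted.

1. op2 pop() → empty, leaving stack <>
2. op3 pop() → empty, leaving stack <>
3. op1 push(26), leaving stack <26>
4. op4 push(68), leaving stack <26,68>
5. op5 push(14), leaving stack <26,68,14>

op2 < op3 < op1 < op4 < op5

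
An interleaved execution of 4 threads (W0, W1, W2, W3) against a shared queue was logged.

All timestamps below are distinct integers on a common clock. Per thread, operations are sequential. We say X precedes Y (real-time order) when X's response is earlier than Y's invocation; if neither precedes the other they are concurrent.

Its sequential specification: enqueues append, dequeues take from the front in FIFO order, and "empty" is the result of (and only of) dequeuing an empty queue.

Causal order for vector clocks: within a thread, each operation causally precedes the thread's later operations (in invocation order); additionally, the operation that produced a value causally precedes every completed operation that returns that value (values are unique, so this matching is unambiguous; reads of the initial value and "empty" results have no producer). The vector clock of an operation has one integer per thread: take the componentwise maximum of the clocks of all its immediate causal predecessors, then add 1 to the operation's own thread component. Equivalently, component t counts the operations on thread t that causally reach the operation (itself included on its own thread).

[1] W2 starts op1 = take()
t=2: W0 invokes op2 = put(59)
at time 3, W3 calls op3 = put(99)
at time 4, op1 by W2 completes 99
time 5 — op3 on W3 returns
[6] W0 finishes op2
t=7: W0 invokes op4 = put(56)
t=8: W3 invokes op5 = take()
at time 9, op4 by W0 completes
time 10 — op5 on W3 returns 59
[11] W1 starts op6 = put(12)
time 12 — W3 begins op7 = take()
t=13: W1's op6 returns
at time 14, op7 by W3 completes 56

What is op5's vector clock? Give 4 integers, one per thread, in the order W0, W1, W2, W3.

(1, 0, 0, 2)

op3, invoked 3, has no incoming edges; only W3's bump applies → (0, 0, 0, 1)
op6, invoked 11, has no incoming edges; only W1's bump applies → (0, 1, 0, 0)
op2, invoked 2, has no incoming edges; only W0's bump applies → (1, 0, 0, 0)
invoked at 1, op1 merges VC(op3)=(0, 0, 0, 1) and bumps W2's slot → (0, 0, 1, 1)
invoked at 7, op4 merges VC(op2)=(1, 0, 0, 0) and bumps W0's slot → (2, 0, 0, 0)
invoked at 8, op5 merges VC(op2)=(1, 0, 0, 0), VC(op3)=(0, 0, 0, 1) and bumps W3's slot → (1, 0, 0, 2)
invoked at 12, op7 merges VC(op4)=(2, 0, 0, 0), VC(op5)=(1, 0, 0, 2) and bumps W3's slot → (2, 0, 0, 3)
target: VC(op5) = (1, 0, 0, 2)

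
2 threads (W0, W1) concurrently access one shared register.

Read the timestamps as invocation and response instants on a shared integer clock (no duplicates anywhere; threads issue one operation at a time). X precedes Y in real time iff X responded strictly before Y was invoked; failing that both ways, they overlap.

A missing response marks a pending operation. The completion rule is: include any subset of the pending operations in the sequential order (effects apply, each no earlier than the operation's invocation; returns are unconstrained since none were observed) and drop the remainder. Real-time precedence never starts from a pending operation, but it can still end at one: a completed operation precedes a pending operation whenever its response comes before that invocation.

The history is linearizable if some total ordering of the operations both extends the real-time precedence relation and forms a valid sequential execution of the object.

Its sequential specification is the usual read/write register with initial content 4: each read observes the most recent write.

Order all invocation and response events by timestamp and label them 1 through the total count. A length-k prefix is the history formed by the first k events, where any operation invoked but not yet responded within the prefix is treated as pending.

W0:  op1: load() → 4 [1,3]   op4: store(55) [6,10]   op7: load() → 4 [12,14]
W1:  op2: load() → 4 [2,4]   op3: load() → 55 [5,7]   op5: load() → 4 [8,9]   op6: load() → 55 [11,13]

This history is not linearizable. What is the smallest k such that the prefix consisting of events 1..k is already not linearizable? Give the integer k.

events 1..8 are linearizable; a witness order is op1, op2, op4, op3:
after step 1 (op1 load() → 4): value 4
after step 2 (op2 load() → 4): value 4
after step 3 (op4 store(55) (pending, included)): value 55
after step 4 (op3 load() → 55): value 55
event 9 — op5's response, time 9 — after it, nothing linearizes
every completion of the 1 pending operation (op4) was checked; none linearizes
one such order, op1, op2, op3, op5 (pending dropped), breaks at step 3 where op3 load() → 55 is illegal
one such order, op2, op1, op3, op5 (pending dropped), breaks at step 3 where op3 load() → 55 is illegal

9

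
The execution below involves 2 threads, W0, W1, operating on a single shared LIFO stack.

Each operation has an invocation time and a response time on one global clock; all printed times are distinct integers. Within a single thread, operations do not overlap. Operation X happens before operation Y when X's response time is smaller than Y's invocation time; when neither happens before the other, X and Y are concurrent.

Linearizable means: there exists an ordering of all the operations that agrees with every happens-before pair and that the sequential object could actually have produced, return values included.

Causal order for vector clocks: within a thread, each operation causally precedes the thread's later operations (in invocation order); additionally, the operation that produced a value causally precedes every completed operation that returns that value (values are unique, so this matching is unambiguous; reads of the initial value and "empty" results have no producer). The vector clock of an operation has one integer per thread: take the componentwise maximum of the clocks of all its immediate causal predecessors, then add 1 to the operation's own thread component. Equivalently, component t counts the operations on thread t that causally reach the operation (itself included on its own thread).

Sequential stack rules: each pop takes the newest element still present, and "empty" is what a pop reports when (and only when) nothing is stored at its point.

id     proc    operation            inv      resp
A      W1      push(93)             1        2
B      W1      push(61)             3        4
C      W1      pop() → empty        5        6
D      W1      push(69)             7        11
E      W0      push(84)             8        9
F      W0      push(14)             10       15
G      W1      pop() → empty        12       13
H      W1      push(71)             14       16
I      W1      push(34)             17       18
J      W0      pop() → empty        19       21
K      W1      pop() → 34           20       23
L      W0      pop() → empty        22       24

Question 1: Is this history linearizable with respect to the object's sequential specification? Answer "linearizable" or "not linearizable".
already the first 6 events (up to C's response at time 6) admit no linearization; the first 5 still do
one real-time candidate order over the 3 completed operations — the LIFO stack replay rejects it
sample order A, B, C stalls at step 3 — C pop() → empty has no legal effect

not linearizable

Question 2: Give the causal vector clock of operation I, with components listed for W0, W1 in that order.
Answer: (0, 7)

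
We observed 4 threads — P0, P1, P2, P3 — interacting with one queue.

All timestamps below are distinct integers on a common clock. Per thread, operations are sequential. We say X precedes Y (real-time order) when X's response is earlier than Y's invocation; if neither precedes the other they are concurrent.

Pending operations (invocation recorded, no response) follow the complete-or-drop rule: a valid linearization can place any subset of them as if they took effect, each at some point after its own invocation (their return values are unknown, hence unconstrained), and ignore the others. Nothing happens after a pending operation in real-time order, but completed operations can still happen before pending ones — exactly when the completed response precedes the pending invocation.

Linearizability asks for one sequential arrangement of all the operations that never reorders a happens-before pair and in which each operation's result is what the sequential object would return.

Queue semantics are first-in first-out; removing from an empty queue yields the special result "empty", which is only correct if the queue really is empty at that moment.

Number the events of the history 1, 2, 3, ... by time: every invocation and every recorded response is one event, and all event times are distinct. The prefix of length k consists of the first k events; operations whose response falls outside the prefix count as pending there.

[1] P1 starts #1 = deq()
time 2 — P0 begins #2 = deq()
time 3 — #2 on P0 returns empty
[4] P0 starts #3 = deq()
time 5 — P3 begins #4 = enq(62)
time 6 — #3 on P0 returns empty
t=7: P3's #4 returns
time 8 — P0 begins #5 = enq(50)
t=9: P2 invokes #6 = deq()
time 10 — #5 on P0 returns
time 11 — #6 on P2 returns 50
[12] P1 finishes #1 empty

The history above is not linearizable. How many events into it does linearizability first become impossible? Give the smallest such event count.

12

a valid linearization of events 1..11 exists, for instance #2, #3, #4, #1, #5, #6:
after step 1 (#2 deq() → empty): queue <>
after step 2 (#3 deq() → empty): queue <>
after step 3 (#4 enq(62)): queue <62>
after step 4 (#1 deq() (pending, included)): queue <>
after step 5 (#5 enq(50)): queue <50>
after step 6 (#6 deq() → 50): queue <>
with event 12 included (#1 responding at time 12), all real-time-consistent orders fail
e.g. #1, #2, #3, #4, #5, #6: illegal at step 6, since #6 deq() → 50 cannot apply there
e.g. #1, #2, #3, #4, #6, #5: illegal at step 5, since #6 deq() → 50 cannot apply there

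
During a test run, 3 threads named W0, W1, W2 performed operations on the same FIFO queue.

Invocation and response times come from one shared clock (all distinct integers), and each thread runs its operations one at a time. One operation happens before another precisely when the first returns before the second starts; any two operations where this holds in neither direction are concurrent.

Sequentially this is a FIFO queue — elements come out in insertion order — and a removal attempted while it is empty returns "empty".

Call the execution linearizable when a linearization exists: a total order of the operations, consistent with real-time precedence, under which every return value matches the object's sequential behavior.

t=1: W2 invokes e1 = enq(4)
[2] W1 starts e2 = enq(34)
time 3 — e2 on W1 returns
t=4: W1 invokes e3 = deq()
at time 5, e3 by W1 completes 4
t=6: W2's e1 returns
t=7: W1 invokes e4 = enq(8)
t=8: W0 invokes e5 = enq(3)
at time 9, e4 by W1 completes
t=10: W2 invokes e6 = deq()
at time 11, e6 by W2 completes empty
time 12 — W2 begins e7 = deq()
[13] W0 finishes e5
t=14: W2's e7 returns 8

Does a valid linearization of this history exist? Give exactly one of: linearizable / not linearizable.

not linearizable

prefix check: 1..10 passes, 1..11 fails once e6's time-11 response joins
every one of the 3 real-time-consistent orders over 5 completed FIFO queue ops fails the sequential spec
including or dropping the 1 pending operation (e5) in any combination fails
one such order, e1, e2, e3, e4, e6 (pending dropped), breaks at step 5 where e6 deq() → empty is illegal
one such order, e2, e1, e3, e4, e6 (pending dropped), breaks at step 3 where e3 deq() → 4 is illegal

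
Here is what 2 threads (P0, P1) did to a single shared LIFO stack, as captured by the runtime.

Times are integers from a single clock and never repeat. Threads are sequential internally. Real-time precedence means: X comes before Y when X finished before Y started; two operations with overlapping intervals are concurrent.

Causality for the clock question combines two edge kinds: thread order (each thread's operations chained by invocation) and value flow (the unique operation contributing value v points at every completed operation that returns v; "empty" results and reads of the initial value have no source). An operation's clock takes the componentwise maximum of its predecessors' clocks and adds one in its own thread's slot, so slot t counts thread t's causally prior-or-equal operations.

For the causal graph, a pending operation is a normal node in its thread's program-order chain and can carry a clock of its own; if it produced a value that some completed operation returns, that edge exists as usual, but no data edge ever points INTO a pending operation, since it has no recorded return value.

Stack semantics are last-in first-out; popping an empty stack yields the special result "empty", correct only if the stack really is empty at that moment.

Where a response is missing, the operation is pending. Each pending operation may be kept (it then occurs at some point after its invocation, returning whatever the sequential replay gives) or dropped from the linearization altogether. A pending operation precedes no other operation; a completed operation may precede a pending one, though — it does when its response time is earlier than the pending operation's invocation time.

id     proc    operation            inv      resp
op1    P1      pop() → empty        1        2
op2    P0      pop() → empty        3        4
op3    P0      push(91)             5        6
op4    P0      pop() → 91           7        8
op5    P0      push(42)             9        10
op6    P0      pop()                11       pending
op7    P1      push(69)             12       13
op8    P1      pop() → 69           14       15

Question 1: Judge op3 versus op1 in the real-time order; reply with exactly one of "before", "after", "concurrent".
Answer: after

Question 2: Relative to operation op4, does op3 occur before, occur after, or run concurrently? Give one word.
Answer: before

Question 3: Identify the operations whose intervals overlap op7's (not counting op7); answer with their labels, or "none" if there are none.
Answer: op6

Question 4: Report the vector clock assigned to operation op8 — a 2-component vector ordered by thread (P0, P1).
Answer: (0, 3)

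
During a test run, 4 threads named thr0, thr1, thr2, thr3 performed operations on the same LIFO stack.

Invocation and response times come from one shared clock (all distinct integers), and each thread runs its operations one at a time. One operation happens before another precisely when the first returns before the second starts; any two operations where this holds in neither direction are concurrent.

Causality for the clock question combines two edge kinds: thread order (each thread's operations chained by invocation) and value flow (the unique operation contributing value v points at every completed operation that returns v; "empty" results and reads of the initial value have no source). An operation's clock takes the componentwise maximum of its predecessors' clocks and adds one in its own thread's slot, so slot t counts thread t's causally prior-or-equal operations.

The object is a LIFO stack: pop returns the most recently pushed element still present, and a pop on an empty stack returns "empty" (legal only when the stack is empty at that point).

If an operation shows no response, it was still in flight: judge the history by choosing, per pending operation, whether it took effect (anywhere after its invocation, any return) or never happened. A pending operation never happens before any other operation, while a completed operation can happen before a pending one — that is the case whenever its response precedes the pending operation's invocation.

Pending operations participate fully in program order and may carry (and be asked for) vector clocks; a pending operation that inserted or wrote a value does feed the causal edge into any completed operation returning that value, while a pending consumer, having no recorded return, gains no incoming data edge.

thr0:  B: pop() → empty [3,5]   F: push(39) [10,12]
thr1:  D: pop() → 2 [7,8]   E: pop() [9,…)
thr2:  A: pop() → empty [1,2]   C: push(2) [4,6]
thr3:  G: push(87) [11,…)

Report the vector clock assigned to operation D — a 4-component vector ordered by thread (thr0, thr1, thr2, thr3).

G, invoked 11, has no incoming edges; only thr3's bump applies → (0, 0, 0, 1)
A, invoked 1, has no incoming edges; only thr2's bump applies → (0, 0, 1, 0)
B, invoked 3, has no incoming edges; only thr0's bump applies → (1, 0, 0, 0)
C, invoked 4, takes VC(A)=(0, 0, 1, 0) under max, adds 1 for thr2 → (0, 0, 2, 0)
F, invoked 10, takes VC(B)=(1, 0, 0, 0) under max, adds 1 for thr0 → (2, 0, 0, 0)
D, invoked 7, takes VC(C)=(0, 0, 2, 0) under max, adds 1 for thr1 → (0, 1, 2, 0)
E, invoked 9, takes VC(D)=(0, 1, 2, 0) under max, adds 1 for thr1 → (0, 2, 2, 0)
target: VC(D) = (0, 1, 2, 0)

(0, 1, 2, 0)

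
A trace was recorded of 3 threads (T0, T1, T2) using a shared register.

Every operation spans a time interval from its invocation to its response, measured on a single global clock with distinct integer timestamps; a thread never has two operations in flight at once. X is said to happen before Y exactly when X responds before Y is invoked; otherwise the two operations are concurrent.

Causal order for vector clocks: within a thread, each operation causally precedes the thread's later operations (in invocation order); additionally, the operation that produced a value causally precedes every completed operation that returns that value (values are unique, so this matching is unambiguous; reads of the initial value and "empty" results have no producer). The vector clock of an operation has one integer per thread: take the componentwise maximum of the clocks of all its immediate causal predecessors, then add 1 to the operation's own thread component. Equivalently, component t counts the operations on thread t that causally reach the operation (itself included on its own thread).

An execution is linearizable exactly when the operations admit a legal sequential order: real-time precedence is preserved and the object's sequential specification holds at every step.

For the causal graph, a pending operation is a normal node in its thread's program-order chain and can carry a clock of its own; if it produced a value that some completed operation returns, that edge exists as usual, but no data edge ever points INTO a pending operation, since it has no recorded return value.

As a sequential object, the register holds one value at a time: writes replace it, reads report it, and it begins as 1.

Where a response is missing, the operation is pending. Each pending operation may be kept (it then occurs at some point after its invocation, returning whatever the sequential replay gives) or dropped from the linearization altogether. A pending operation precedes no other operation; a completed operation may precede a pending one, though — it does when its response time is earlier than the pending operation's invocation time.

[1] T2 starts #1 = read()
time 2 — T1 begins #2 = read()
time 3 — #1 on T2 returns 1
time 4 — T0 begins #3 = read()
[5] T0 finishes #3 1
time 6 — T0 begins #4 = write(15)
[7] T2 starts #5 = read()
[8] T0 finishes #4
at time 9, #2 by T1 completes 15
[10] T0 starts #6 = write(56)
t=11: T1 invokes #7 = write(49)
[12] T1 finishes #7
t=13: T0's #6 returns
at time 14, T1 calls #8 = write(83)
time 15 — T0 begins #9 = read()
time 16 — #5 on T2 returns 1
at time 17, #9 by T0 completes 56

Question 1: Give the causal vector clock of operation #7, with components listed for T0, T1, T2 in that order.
Answer: (2, 2, 0)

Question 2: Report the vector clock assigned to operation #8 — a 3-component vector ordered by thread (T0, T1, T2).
Answer: (2, 3, 0)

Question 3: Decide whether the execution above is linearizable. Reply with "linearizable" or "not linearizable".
linearizable

one valid linearization: #1, #3, #5, #4, #2, #7, #6, #9
step 1: #1 read() → 1 — value 1
step 2: #3 read() → 1 — value 1
step 3: #5 read() → 1 — value 1
step 4: #4 write(15) — value 15
step 5: #2 read() → 15 — value 15
step 6: #7 write(49) — value 49
step 7: #6 write(56) — value 56
step 8: #9 read() → 56 — value 56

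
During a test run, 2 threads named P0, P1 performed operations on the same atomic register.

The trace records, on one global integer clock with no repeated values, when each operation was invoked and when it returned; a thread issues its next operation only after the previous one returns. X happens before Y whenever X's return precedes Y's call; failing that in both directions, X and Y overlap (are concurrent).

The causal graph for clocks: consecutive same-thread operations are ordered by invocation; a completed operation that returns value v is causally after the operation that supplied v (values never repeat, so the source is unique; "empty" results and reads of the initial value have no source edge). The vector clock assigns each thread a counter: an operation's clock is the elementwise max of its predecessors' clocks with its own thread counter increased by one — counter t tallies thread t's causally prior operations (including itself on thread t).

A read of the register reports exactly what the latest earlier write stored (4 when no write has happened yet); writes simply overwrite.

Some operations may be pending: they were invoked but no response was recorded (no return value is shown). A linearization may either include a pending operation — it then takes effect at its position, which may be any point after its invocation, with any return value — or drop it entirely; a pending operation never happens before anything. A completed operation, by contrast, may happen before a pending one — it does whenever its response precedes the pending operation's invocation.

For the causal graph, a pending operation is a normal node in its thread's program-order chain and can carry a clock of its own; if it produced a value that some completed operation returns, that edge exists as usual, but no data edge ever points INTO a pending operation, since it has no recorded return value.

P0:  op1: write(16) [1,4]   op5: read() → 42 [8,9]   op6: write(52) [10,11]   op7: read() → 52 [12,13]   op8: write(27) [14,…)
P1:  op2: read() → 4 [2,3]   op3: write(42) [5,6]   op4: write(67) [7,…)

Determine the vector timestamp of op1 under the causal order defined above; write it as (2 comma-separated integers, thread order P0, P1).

no predecessors for op2 (invoked 2): P1 increments from zero → (0, 1)
no predecessors for op1 (invoked 1): P0 increments from zero → (1, 0)
merge at op3 (invoked 5): VC(op2)=(0, 1), own-thread bump on P1 → (0, 2)
merge at op4 (invoked 7): VC(op3)=(0, 2), own-thread bump on P1 → (0, 3)
merge at op5 (invoked 8): VC(op1)=(1, 0), VC(op3)=(0, 2), own-thread bump on P0 → (2, 2)
merge at op6 (invoked 10): VC(op5)=(2, 2), own-thread bump on P0 → (3, 2)
merge at op7 (invoked 12): VC(op6)=(3, 2), own-thread bump on P0 → (4, 2)
merge at op8 (invoked 14): VC(op7)=(4, 2), own-thread bump on P0 → (5, 2)
target: VC(op1) = (1, 0)

(1, 0)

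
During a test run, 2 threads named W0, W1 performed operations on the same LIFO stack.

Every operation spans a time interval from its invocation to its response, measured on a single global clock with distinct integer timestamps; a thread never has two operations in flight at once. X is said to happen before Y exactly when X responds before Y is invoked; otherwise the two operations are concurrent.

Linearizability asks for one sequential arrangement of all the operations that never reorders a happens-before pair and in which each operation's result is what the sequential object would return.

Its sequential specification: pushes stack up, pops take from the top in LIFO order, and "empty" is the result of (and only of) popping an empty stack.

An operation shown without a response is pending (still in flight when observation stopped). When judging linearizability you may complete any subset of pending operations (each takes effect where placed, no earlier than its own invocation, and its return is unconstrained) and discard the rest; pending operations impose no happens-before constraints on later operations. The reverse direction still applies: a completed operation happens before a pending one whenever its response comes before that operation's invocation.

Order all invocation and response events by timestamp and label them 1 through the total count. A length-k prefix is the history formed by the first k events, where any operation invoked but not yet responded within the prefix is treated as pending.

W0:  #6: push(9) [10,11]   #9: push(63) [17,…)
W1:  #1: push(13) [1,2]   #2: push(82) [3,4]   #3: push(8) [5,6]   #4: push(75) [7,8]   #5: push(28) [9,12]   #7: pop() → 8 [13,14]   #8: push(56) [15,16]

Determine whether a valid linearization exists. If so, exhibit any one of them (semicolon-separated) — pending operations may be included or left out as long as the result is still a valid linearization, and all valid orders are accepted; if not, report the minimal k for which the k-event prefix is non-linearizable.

not linearizable — minimal violating prefix: 14 events

prefix check: 1..13 passes, 1..14 fails once #7's time-14 response joins
the 7 completed operations admit 2 real-time orders; each fails the LIFO stack replay
for example #1, #2, #3, #4, #5, #6, #7 fails at step 7: #7 pop() → 8 is not legal there
for example #1, #2, #3, #4, #6, #5, #7 fails at step 7: #7 pop() → 8 is not legal there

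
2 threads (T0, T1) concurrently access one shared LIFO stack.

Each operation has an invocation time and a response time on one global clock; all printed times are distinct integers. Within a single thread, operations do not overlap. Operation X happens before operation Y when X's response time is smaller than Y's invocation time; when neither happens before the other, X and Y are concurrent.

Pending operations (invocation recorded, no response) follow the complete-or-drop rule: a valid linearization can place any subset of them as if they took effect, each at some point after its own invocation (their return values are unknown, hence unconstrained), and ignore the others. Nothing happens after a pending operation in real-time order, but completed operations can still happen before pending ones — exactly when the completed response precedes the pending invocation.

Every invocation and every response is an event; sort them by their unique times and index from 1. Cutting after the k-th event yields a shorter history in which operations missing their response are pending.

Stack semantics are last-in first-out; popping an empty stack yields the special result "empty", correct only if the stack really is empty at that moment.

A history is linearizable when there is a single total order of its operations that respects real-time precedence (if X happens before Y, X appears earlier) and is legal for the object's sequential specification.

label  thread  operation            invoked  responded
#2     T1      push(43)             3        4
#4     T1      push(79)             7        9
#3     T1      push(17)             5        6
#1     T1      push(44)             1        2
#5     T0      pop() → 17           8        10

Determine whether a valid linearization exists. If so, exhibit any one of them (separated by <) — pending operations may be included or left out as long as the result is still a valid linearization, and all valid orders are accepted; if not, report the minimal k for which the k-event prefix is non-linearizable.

linearizable — witness: #1 < #2 < #3 < #5 < #4

after step 1 (#1 push(44)): stack <44>
after step 2 (#2 push(43)): stack <44,43>
after step 3 (#3 push(17)): stack <44,43,17>
after step 4 (#5 pop() → 17): stack <44,43>
after step 5 (#4 push(79)): stack <44,43,79>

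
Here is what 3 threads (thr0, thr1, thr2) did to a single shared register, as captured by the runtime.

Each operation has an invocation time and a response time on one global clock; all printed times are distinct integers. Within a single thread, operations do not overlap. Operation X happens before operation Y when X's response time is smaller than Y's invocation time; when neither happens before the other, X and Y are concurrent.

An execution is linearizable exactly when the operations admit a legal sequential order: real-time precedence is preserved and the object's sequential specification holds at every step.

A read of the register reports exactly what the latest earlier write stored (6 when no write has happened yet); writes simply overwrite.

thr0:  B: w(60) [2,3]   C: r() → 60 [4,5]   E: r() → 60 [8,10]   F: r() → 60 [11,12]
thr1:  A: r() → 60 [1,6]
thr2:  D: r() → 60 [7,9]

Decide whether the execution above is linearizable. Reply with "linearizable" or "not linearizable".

linearizable

one valid linearization: B, A, C, D, E, F
step 1: B w(60) — value 60
step 2: A r() → 60 — value 60
step 3: C r() → 60 — value 60
step 4: D r() → 60 — value 60
step 5: E r() → 60 — value 60
step 6: F r() → 60 — value 60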